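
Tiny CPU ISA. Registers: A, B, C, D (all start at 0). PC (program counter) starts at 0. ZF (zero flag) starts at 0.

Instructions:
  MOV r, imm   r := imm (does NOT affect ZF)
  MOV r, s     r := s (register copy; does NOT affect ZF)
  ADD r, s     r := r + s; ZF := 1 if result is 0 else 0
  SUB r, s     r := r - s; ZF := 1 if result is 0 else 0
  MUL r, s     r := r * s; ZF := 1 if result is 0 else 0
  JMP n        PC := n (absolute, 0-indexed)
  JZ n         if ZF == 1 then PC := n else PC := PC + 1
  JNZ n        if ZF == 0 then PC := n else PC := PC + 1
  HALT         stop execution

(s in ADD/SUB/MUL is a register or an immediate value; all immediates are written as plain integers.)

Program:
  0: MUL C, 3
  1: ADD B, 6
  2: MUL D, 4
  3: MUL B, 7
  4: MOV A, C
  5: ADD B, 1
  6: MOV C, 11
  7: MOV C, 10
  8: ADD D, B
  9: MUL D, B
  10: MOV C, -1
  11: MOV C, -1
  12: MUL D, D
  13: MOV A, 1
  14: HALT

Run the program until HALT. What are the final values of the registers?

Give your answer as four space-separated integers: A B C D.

Step 1: PC=0 exec 'MUL C, 3'. After: A=0 B=0 C=0 D=0 ZF=1 PC=1
Step 2: PC=1 exec 'ADD B, 6'. After: A=0 B=6 C=0 D=0 ZF=0 PC=2
Step 3: PC=2 exec 'MUL D, 4'. After: A=0 B=6 C=0 D=0 ZF=1 PC=3
Step 4: PC=3 exec 'MUL B, 7'. After: A=0 B=42 C=0 D=0 ZF=0 PC=4
Step 5: PC=4 exec 'MOV A, C'. After: A=0 B=42 C=0 D=0 ZF=0 PC=5
Step 6: PC=5 exec 'ADD B, 1'. After: A=0 B=43 C=0 D=0 ZF=0 PC=6
Step 7: PC=6 exec 'MOV C, 11'. After: A=0 B=43 C=11 D=0 ZF=0 PC=7
Step 8: PC=7 exec 'MOV C, 10'. After: A=0 B=43 C=10 D=0 ZF=0 PC=8
Step 9: PC=8 exec 'ADD D, B'. After: A=0 B=43 C=10 D=43 ZF=0 PC=9
Step 10: PC=9 exec 'MUL D, B'. After: A=0 B=43 C=10 D=1849 ZF=0 PC=10
Step 11: PC=10 exec 'MOV C, -1'. After: A=0 B=43 C=-1 D=1849 ZF=0 PC=11
Step 12: PC=11 exec 'MOV C, -1'. After: A=0 B=43 C=-1 D=1849 ZF=0 PC=12
Step 13: PC=12 exec 'MUL D, D'. After: A=0 B=43 C=-1 D=3418801 ZF=0 PC=13
Step 14: PC=13 exec 'MOV A, 1'. After: A=1 B=43 C=-1 D=3418801 ZF=0 PC=14
Step 15: PC=14 exec 'HALT'. After: A=1 B=43 C=-1 D=3418801 ZF=0 PC=14 HALTED

Answer: 1 43 -1 3418801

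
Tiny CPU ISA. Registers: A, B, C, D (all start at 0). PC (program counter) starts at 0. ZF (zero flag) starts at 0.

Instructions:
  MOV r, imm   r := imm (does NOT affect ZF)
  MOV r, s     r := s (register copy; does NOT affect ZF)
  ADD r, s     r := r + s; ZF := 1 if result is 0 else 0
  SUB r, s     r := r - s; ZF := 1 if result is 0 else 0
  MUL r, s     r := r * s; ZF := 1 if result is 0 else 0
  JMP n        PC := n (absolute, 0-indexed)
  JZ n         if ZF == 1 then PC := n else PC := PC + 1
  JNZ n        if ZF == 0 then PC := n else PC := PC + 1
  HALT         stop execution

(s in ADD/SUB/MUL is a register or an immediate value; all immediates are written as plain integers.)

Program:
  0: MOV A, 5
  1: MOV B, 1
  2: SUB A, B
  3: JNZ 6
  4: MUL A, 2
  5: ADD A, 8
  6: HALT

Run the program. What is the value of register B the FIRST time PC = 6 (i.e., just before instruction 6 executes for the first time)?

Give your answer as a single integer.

Step 1: PC=0 exec 'MOV A, 5'. After: A=5 B=0 C=0 D=0 ZF=0 PC=1
Step 2: PC=1 exec 'MOV B, 1'. After: A=5 B=1 C=0 D=0 ZF=0 PC=2
Step 3: PC=2 exec 'SUB A, B'. After: A=4 B=1 C=0 D=0 ZF=0 PC=3
Step 4: PC=3 exec 'JNZ 6'. After: A=4 B=1 C=0 D=0 ZF=0 PC=6
First time PC=6: B=1

1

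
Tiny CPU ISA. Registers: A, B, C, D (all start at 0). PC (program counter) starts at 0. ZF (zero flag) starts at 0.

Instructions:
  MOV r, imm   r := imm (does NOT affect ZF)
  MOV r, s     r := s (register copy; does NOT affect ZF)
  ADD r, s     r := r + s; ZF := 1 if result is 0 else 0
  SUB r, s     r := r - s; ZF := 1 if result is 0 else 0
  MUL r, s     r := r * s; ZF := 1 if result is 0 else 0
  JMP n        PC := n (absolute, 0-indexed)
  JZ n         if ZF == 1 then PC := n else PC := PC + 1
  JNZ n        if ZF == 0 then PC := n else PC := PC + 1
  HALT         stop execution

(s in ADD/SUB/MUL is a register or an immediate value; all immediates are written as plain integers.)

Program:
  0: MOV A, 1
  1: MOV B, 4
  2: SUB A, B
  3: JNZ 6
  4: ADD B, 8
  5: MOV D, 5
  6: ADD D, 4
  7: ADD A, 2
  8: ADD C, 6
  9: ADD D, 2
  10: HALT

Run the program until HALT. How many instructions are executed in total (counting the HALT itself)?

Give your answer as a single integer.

Answer: 9

Derivation:
Step 1: PC=0 exec 'MOV A, 1'. After: A=1 B=0 C=0 D=0 ZF=0 PC=1
Step 2: PC=1 exec 'MOV B, 4'. After: A=1 B=4 C=0 D=0 ZF=0 PC=2
Step 3: PC=2 exec 'SUB A, B'. After: A=-3 B=4 C=0 D=0 ZF=0 PC=3
Step 4: PC=3 exec 'JNZ 6'. After: A=-3 B=4 C=0 D=0 ZF=0 PC=6
Step 5: PC=6 exec 'ADD D, 4'. After: A=-3 B=4 C=0 D=4 ZF=0 PC=7
Step 6: PC=7 exec 'ADD A, 2'. After: A=-1 B=4 C=0 D=4 ZF=0 PC=8
Step 7: PC=8 exec 'ADD C, 6'. After: A=-1 B=4 C=6 D=4 ZF=0 PC=9
Step 8: PC=9 exec 'ADD D, 2'. After: A=-1 B=4 C=6 D=6 ZF=0 PC=10
Step 9: PC=10 exec 'HALT'. After: A=-1 B=4 C=6 D=6 ZF=0 PC=10 HALTED
Total instructions executed: 9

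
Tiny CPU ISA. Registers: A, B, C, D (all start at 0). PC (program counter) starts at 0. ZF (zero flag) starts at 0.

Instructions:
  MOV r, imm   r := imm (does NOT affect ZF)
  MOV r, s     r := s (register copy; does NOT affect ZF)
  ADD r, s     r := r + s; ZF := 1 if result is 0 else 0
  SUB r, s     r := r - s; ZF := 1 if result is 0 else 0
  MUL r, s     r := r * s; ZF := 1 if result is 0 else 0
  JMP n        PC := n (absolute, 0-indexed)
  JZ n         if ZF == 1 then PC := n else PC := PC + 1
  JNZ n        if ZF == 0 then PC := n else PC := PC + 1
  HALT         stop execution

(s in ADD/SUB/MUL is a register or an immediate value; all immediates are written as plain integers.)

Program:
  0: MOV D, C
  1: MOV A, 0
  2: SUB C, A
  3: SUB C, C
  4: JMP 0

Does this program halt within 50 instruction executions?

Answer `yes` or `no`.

Answer: no

Derivation:
Step 1: PC=0 exec 'MOV D, C'. After: A=0 B=0 C=0 D=0 ZF=0 PC=1
Step 2: PC=1 exec 'MOV A, 0'. After: A=0 B=0 C=0 D=0 ZF=0 PC=2
Step 3: PC=2 exec 'SUB C, A'. After: A=0 B=0 C=0 D=0 ZF=1 PC=3
Step 4: PC=3 exec 'SUB C, C'. After: A=0 B=0 C=0 D=0 ZF=1 PC=4
Step 5: PC=4 exec 'JMP 0'. After: A=0 B=0 C=0 D=0 ZF=1 PC=0
Step 6: PC=0 exec 'MOV D, C'. After: A=0 B=0 C=0 D=0 ZF=1 PC=1
Step 7: PC=1 exec 'MOV A, 0'. After: A=0 B=0 C=0 D=0 ZF=1 PC=2
Step 8: PC=2 exec 'SUB C, A'. After: A=0 B=0 C=0 D=0 ZF=1 PC=3
State after step 8 equals state after step 3: the program is in a cycle of length 5 and will never halt.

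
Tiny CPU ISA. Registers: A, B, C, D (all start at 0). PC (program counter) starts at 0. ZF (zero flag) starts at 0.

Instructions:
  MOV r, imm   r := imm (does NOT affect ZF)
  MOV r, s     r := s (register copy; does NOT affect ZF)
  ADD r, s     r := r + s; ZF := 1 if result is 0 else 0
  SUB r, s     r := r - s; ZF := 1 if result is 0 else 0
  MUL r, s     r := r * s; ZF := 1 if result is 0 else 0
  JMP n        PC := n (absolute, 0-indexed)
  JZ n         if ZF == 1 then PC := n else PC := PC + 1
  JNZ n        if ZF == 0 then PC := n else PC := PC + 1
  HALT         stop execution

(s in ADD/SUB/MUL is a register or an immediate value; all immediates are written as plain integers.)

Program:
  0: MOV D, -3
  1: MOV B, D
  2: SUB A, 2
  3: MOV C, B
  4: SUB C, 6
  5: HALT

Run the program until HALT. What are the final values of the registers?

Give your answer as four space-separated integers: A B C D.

Step 1: PC=0 exec 'MOV D, -3'. After: A=0 B=0 C=0 D=-3 ZF=0 PC=1
Step 2: PC=1 exec 'MOV B, D'. After: A=0 B=-3 C=0 D=-3 ZF=0 PC=2
Step 3: PC=2 exec 'SUB A, 2'. After: A=-2 B=-3 C=0 D=-3 ZF=0 PC=3
Step 4: PC=3 exec 'MOV C, B'. After: A=-2 B=-3 C=-3 D=-3 ZF=0 PC=4
Step 5: PC=4 exec 'SUB C, 6'. After: A=-2 B=-3 C=-9 D=-3 ZF=0 PC=5
Step 6: PC=5 exec 'HALT'. After: A=-2 B=-3 C=-9 D=-3 ZF=0 PC=5 HALTED

Answer: -2 -3 -9 -3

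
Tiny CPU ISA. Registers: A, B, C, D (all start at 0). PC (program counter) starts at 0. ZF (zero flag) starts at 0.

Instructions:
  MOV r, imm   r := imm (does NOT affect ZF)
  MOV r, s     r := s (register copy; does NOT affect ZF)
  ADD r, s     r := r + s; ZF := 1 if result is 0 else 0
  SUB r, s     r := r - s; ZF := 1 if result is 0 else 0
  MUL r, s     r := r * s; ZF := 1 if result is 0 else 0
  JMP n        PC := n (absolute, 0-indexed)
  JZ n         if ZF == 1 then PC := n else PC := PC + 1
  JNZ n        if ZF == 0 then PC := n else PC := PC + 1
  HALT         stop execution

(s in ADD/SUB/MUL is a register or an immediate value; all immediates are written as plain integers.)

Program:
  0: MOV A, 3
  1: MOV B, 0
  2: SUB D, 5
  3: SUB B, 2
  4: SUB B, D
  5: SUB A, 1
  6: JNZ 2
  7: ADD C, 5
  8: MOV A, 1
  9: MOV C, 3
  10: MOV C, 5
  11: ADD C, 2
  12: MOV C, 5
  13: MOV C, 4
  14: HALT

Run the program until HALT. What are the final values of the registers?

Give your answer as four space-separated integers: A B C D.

Step 1: PC=0 exec 'MOV A, 3'. After: A=3 B=0 C=0 D=0 ZF=0 PC=1
Step 2: PC=1 exec 'MOV B, 0'. After: A=3 B=0 C=0 D=0 ZF=0 PC=2
Step 3: PC=2 exec 'SUB D, 5'. After: A=3 B=0 C=0 D=-5 ZF=0 PC=3
Step 4: PC=3 exec 'SUB B, 2'. After: A=3 B=-2 C=0 D=-5 ZF=0 PC=4
Step 5: PC=4 exec 'SUB B, D'. After: A=3 B=3 C=0 D=-5 ZF=0 PC=5
Step 6: PC=5 exec 'SUB A, 1'. After: A=2 B=3 C=0 D=-5 ZF=0 PC=6
Step 7: PC=6 exec 'JNZ 2'. After: A=2 B=3 C=0 D=-5 ZF=0 PC=2
Step 8: PC=2 exec 'SUB D, 5'. After: A=2 B=3 C=0 D=-10 ZF=0 PC=3
Step 9: PC=3 exec 'SUB B, 2'. After: A=2 B=1 C=0 D=-10 ZF=0 PC=4
Step 10: PC=4 exec 'SUB B, D'. After: A=2 B=11 C=0 D=-10 ZF=0 PC=5
Step 11: PC=5 exec 'SUB A, 1'. After: A=1 B=11 C=0 D=-10 ZF=0 PC=6
Step 12: PC=6 exec 'JNZ 2'. After: A=1 B=11 C=0 D=-10 ZF=0 PC=2
Step 13: PC=2 exec 'SUB D, 5'. After: A=1 B=11 C=0 D=-15 ZF=0 PC=3
Step 14: PC=3 exec 'SUB B, 2'. After: A=1 B=9 C=0 D=-15 ZF=0 PC=4
Step 15: PC=4 exec 'SUB B, D'. After: A=1 B=24 C=0 D=-15 ZF=0 PC=5
Step 16: PC=5 exec 'SUB A, 1'. After: A=0 B=24 C=0 D=-15 ZF=1 PC=6
Step 17: PC=6 exec 'JNZ 2'. After: A=0 B=24 C=0 D=-15 ZF=1 PC=7
Step 18: PC=7 exec 'ADD C, 5'. After: A=0 B=24 C=5 D=-15 ZF=0 PC=8
Step 19: PC=8 exec 'MOV A, 1'. After: A=1 B=24 C=5 D=-15 ZF=0 PC=9
Step 20: PC=9 exec 'MOV C, 3'. After: A=1 B=24 C=3 D=-15 ZF=0 PC=10
Step 21: PC=10 exec 'MOV C, 5'. After: A=1 B=24 C=5 D=-15 ZF=0 PC=11
Step 22: PC=11 exec 'ADD C, 2'. After: A=1 B=24 C=7 D=-15 ZF=0 PC=12
Step 23: PC=12 exec 'MOV C, 5'. After: A=1 B=24 C=5 D=-15 ZF=0 PC=13
Step 24: PC=13 exec 'MOV C, 4'. After: A=1 B=24 C=4 D=-15 ZF=0 PC=14
Step 25: PC=14 exec 'HALT'. After: A=1 B=24 C=4 D=-15 ZF=0 PC=14 HALTED

Answer: 1 24 4 -15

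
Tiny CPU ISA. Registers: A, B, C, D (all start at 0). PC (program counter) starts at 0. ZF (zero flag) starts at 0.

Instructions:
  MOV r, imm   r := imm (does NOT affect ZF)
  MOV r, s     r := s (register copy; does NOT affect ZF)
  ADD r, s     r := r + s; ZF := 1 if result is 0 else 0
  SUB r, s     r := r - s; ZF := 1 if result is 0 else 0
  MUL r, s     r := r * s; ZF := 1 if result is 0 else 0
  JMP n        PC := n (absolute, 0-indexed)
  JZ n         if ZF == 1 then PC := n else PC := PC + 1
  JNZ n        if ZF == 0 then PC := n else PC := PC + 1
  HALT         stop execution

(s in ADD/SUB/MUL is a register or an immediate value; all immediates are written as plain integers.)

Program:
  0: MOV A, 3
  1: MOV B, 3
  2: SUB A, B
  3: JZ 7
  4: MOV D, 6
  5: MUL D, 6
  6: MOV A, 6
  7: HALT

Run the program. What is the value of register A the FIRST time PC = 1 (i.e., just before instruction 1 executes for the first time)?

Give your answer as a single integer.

Step 1: PC=0 exec 'MOV A, 3'. After: A=3 B=0 C=0 D=0 ZF=0 PC=1
First time PC=1: A=3

3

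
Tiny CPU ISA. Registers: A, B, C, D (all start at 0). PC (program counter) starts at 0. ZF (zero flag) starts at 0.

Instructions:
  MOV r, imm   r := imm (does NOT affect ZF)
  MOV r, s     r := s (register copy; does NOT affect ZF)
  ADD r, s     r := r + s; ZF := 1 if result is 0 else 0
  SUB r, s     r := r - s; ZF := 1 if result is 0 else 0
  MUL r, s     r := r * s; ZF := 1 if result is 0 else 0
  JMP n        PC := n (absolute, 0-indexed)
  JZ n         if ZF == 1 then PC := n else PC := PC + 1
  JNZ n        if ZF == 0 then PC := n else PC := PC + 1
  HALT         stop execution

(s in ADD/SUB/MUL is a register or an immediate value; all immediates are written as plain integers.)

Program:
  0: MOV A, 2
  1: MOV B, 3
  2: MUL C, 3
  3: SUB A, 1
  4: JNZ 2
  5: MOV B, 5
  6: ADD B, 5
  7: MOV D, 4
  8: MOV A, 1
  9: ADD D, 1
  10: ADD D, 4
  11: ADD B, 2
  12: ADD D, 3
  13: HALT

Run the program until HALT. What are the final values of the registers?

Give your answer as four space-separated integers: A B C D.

Answer: 1 12 0 12

Derivation:
Step 1: PC=0 exec 'MOV A, 2'. After: A=2 B=0 C=0 D=0 ZF=0 PC=1
Step 2: PC=1 exec 'MOV B, 3'. After: A=2 B=3 C=0 D=0 ZF=0 PC=2
Step 3: PC=2 exec 'MUL C, 3'. After: A=2 B=3 C=0 D=0 ZF=1 PC=3
Step 4: PC=3 exec 'SUB A, 1'. After: A=1 B=3 C=0 D=0 ZF=0 PC=4
Step 5: PC=4 exec 'JNZ 2'. After: A=1 B=3 C=0 D=0 ZF=0 PC=2
Step 6: PC=2 exec 'MUL C, 3'. After: A=1 B=3 C=0 D=0 ZF=1 PC=3
Step 7: PC=3 exec 'SUB A, 1'. After: A=0 B=3 C=0 D=0 ZF=1 PC=4
Step 8: PC=4 exec 'JNZ 2'. After: A=0 B=3 C=0 D=0 ZF=1 PC=5
Step 9: PC=5 exec 'MOV B, 5'. After: A=0 B=5 C=0 D=0 ZF=1 PC=6
Step 10: PC=6 exec 'ADD B, 5'. After: A=0 B=10 C=0 D=0 ZF=0 PC=7
Step 11: PC=7 exec 'MOV D, 4'. After: A=0 B=10 C=0 D=4 ZF=0 PC=8
Step 12: PC=8 exec 'MOV A, 1'. After: A=1 B=10 C=0 D=4 ZF=0 PC=9
Step 13: PC=9 exec 'ADD D, 1'. After: A=1 B=10 C=0 D=5 ZF=0 PC=10
Step 14: PC=10 exec 'ADD D, 4'. After: A=1 B=10 C=0 D=9 ZF=0 PC=11
Step 15: PC=11 exec 'ADD B, 2'. After: A=1 B=12 C=0 D=9 ZF=0 PC=12
Step 16: PC=12 exec 'ADD D, 3'. After: A=1 B=12 C=0 D=12 ZF=0 PC=13
Step 17: PC=13 exec 'HALT'. After: A=1 B=12 C=0 D=12 ZF=0 PC=13 HALTED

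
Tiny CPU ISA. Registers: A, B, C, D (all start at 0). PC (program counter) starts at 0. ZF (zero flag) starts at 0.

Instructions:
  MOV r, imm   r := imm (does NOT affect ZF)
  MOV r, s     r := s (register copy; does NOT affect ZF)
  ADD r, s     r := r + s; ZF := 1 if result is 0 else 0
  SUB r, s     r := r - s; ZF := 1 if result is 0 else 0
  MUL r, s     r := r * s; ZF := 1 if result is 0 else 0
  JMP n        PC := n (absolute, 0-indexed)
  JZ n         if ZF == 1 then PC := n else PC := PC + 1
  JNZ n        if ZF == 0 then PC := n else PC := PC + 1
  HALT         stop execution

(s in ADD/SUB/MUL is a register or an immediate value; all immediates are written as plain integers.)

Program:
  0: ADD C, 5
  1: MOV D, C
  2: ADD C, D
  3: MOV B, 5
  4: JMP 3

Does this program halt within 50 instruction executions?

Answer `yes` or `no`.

Answer: no

Derivation:
Step 1: PC=0 exec 'ADD C, 5'. After: A=0 B=0 C=5 D=0 ZF=0 PC=1
Step 2: PC=1 exec 'MOV D, C'. After: A=0 B=0 C=5 D=5 ZF=0 PC=2
Step 3: PC=2 exec 'ADD C, D'. After: A=0 B=0 C=10 D=5 ZF=0 PC=3
Step 4: PC=3 exec 'MOV B, 5'. After: A=0 B=5 C=10 D=5 ZF=0 PC=4
Step 5: PC=4 exec 'JMP 3'. After: A=0 B=5 C=10 D=5 ZF=0 PC=3
Step 6: PC=3 exec 'MOV B, 5'. After: A=0 B=5 C=10 D=5 ZF=0 PC=4
State after step 6 equals state after step 4: the program is in a cycle of length 2 and will never halt.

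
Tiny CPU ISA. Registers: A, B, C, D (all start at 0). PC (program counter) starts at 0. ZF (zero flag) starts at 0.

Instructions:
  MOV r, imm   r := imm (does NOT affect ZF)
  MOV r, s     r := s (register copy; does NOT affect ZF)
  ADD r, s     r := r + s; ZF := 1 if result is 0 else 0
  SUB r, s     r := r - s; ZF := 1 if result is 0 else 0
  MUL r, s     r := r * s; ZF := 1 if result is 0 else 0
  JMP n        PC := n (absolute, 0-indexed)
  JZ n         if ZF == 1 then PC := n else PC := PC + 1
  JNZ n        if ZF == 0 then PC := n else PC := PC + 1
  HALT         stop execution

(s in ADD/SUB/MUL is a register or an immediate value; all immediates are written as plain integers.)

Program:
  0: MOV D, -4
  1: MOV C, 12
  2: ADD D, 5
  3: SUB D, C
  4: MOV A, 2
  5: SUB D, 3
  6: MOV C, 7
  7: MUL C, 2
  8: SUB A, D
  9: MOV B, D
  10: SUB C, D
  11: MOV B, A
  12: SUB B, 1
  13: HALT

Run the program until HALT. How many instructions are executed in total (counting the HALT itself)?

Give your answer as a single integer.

Answer: 14

Derivation:
Step 1: PC=0 exec 'MOV D, -4'. After: A=0 B=0 C=0 D=-4 ZF=0 PC=1
Step 2: PC=1 exec 'MOV C, 12'. After: A=0 B=0 C=12 D=-4 ZF=0 PC=2
Step 3: PC=2 exec 'ADD D, 5'. After: A=0 B=0 C=12 D=1 ZF=0 PC=3
Step 4: PC=3 exec 'SUB D, C'. After: A=0 B=0 C=12 D=-11 ZF=0 PC=4
Step 5: PC=4 exec 'MOV A, 2'. After: A=2 B=0 C=12 D=-11 ZF=0 PC=5
Step 6: PC=5 exec 'SUB D, 3'. After: A=2 B=0 C=12 D=-14 ZF=0 PC=6
Step 7: PC=6 exec 'MOV C, 7'. After: A=2 B=0 C=7 D=-14 ZF=0 PC=7
Step 8: PC=7 exec 'MUL C, 2'. After: A=2 B=0 C=14 D=-14 ZF=0 PC=8
Step 9: PC=8 exec 'SUB A, D'. After: A=16 B=0 C=14 D=-14 ZF=0 PC=9
Step 10: PC=9 exec 'MOV B, D'. After: A=16 B=-14 C=14 D=-14 ZF=0 PC=10
Step 11: PC=10 exec 'SUB C, D'. After: A=16 B=-14 C=28 D=-14 ZF=0 PC=11
Step 12: PC=11 exec 'MOV B, A'. After: A=16 B=16 C=28 D=-14 ZF=0 PC=12
Step 13: PC=12 exec 'SUB B, 1'. After: A=16 B=15 C=28 D=-14 ZF=0 PC=13
Step 14: PC=13 exec 'HALT'. After: A=16 B=15 C=28 D=-14 ZF=0 PC=13 HALTED
Total instructions executed: 14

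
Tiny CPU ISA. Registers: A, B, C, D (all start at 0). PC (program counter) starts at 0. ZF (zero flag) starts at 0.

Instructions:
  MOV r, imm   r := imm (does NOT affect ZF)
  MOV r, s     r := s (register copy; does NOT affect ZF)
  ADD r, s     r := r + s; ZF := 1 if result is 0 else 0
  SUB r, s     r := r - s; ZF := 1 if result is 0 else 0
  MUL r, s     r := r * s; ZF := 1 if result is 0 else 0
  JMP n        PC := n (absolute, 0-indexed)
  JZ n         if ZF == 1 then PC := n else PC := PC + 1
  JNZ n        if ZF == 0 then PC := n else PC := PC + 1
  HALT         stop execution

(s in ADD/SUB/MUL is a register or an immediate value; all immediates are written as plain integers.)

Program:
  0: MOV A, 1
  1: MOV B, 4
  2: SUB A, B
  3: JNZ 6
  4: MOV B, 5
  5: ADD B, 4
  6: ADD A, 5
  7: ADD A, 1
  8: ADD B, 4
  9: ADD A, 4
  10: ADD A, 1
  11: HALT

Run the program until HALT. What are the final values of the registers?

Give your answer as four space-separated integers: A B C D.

Answer: 8 8 0 0

Derivation:
Step 1: PC=0 exec 'MOV A, 1'. After: A=1 B=0 C=0 D=0 ZF=0 PC=1
Step 2: PC=1 exec 'MOV B, 4'. After: A=1 B=4 C=0 D=0 ZF=0 PC=2
Step 3: PC=2 exec 'SUB A, B'. After: A=-3 B=4 C=0 D=0 ZF=0 PC=3
Step 4: PC=3 exec 'JNZ 6'. After: A=-3 B=4 C=0 D=0 ZF=0 PC=6
Step 5: PC=6 exec 'ADD A, 5'. After: A=2 B=4 C=0 D=0 ZF=0 PC=7
Step 6: PC=7 exec 'ADD A, 1'. After: A=3 B=4 C=0 D=0 ZF=0 PC=8
Step 7: PC=8 exec 'ADD B, 4'. After: A=3 B=8 C=0 D=0 ZF=0 PC=9
Step 8: PC=9 exec 'ADD A, 4'. After: A=7 B=8 C=0 D=0 ZF=0 PC=10
Step 9: PC=10 exec 'ADD A, 1'. After: A=8 B=8 C=0 D=0 ZF=0 PC=11
Step 10: PC=11 exec 'HALT'. After: A=8 B=8 C=0 D=0 ZF=0 PC=11 HALTED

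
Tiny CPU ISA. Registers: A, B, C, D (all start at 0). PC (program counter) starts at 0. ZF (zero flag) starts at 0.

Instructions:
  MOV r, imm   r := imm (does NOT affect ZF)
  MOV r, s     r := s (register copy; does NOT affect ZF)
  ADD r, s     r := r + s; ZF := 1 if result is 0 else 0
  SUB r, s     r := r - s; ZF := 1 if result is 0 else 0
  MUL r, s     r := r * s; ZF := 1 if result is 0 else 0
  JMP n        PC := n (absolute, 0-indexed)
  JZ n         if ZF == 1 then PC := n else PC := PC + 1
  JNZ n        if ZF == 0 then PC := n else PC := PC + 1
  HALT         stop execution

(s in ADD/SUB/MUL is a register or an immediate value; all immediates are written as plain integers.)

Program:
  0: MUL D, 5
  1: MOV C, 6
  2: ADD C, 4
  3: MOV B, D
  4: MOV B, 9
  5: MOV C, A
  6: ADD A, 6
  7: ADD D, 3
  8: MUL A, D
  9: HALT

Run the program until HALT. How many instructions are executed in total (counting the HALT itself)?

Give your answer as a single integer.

Step 1: PC=0 exec 'MUL D, 5'. After: A=0 B=0 C=0 D=0 ZF=1 PC=1
Step 2: PC=1 exec 'MOV C, 6'. After: A=0 B=0 C=6 D=0 ZF=1 PC=2
Step 3: PC=2 exec 'ADD C, 4'. After: A=0 B=0 C=10 D=0 ZF=0 PC=3
Step 4: PC=3 exec 'MOV B, D'. After: A=0 B=0 C=10 D=0 ZF=0 PC=4
Step 5: PC=4 exec 'MOV B, 9'. After: A=0 B=9 C=10 D=0 ZF=0 PC=5
Step 6: PC=5 exec 'MOV C, A'. After: A=0 B=9 C=0 D=0 ZF=0 PC=6
Step 7: PC=6 exec 'ADD A, 6'. After: A=6 B=9 C=0 D=0 ZF=0 PC=7
Step 8: PC=7 exec 'ADD D, 3'. After: A=6 B=9 C=0 D=3 ZF=0 PC=8
Step 9: PC=8 exec 'MUL A, D'. After: A=18 B=9 C=0 D=3 ZF=0 PC=9
Step 10: PC=9 exec 'HALT'. After: A=18 B=9 C=0 D=3 ZF=0 PC=9 HALTED
Total instructions executed: 10

Answer: 10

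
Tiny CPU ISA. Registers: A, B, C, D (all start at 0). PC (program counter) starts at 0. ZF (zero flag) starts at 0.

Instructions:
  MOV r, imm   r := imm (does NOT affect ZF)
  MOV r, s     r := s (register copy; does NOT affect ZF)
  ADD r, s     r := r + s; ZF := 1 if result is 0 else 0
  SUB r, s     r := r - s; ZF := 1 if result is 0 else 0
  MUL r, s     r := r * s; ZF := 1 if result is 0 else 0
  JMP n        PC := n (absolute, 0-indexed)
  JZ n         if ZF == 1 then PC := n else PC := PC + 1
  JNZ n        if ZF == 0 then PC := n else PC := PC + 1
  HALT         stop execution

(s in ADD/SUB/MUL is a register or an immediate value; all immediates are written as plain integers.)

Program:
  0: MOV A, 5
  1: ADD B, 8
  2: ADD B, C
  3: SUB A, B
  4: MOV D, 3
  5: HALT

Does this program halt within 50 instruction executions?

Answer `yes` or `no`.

Answer: yes

Derivation:
Step 1: PC=0 exec 'MOV A, 5'. After: A=5 B=0 C=0 D=0 ZF=0 PC=1
Step 2: PC=1 exec 'ADD B, 8'. After: A=5 B=8 C=0 D=0 ZF=0 PC=2
Step 3: PC=2 exec 'ADD B, C'. After: A=5 B=8 C=0 D=0 ZF=0 PC=3
Step 4: PC=3 exec 'SUB A, B'. After: A=-3 B=8 C=0 D=0 ZF=0 PC=4
Step 5: PC=4 exec 'MOV D, 3'. After: A=-3 B=8 C=0 D=3 ZF=0 PC=5
Step 6: PC=5 exec 'HALT'. After: A=-3 B=8 C=0 D=3 ZF=0 PC=5 HALTED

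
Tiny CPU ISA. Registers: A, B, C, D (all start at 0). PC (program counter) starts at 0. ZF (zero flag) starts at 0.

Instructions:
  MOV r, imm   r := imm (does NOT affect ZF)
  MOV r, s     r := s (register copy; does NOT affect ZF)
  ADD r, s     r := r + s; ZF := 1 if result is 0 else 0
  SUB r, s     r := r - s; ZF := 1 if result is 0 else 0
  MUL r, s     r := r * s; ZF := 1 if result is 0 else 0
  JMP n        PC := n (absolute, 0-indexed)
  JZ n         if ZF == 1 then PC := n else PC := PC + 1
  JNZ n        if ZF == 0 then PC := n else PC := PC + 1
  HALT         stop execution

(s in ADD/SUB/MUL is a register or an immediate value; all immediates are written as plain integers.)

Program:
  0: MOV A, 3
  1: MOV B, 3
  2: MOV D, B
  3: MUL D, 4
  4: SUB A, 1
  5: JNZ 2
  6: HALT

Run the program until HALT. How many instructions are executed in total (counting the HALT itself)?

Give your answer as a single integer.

Step 1: PC=0 exec 'MOV A, 3'. After: A=3 B=0 C=0 D=0 ZF=0 PC=1
Step 2: PC=1 exec 'MOV B, 3'. After: A=3 B=3 C=0 D=0 ZF=0 PC=2
Step 3: PC=2 exec 'MOV D, B'. After: A=3 B=3 C=0 D=3 ZF=0 PC=3
Step 4: PC=3 exec 'MUL D, 4'. After: A=3 B=3 C=0 D=12 ZF=0 PC=4
Step 5: PC=4 exec 'SUB A, 1'. After: A=2 B=3 C=0 D=12 ZF=0 PC=5
Step 6: PC=5 exec 'JNZ 2'. After: A=2 B=3 C=0 D=12 ZF=0 PC=2
Step 7: PC=2 exec 'MOV D, B'. After: A=2 B=3 C=0 D=3 ZF=0 PC=3
Step 8: PC=3 exec 'MUL D, 4'. After: A=2 B=3 C=0 D=12 ZF=0 PC=4
Step 9: PC=4 exec 'SUB A, 1'. After: A=1 B=3 C=0 D=12 ZF=0 PC=5
Step 10: PC=5 exec 'JNZ 2'. After: A=1 B=3 C=0 D=12 ZF=0 PC=2
Step 11: PC=2 exec 'MOV D, B'. After: A=1 B=3 C=0 D=3 ZF=0 PC=3
Step 12: PC=3 exec 'MUL D, 4'. After: A=1 B=3 C=0 D=12 ZF=0 PC=4
Step 13: PC=4 exec 'SUB A, 1'. After: A=0 B=3 C=0 D=12 ZF=1 PC=5
Step 14: PC=5 exec 'JNZ 2'. After: A=0 B=3 C=0 D=12 ZF=1 PC=6
Step 15: PC=6 exec 'HALT'. After: A=0 B=3 C=0 D=12 ZF=1 PC=6 HALTED
Total instructions executed: 15

Answer: 15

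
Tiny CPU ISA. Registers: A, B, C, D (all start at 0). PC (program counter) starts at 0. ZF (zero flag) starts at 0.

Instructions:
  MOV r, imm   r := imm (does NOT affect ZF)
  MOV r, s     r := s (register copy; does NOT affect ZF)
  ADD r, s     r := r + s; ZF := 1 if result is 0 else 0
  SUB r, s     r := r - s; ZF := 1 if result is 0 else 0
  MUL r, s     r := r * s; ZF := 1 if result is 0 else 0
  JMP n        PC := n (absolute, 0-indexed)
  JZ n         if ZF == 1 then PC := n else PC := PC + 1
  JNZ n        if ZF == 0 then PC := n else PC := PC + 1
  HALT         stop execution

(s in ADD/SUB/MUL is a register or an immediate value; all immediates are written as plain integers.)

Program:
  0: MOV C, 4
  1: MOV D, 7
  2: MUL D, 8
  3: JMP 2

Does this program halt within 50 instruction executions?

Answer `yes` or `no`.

Step 1: PC=0 exec 'MOV C, 4'. After: A=0 B=0 C=4 D=0 ZF=0 PC=1
Step 2: PC=1 exec 'MOV D, 7'. After: A=0 B=0 C=4 D=7 ZF=0 PC=2
Step 3: PC=2 exec 'MUL D, 8'. After: A=0 B=0 C=4 D=56 ZF=0 PC=3
Step 4: PC=3 exec 'JMP 2'. After: A=0 B=0 C=4 D=56 ZF=0 PC=2
Step 5: PC=2 exec 'MUL D, 8'. After: A=0 B=0 C=4 D=448 ZF=0 PC=3
Step 6: PC=3 exec 'JMP 2'. After: A=0 B=0 C=4 D=448 ZF=0 PC=2
Step 7: PC=2 exec 'MUL D, 8'. After: A=0 B=0 C=4 D=3584 ZF=0 PC=3
Step 8: PC=3 exec 'JMP 2'. After: A=0 B=0 C=4 D=3584 ZF=0 PC=2
Step 9: PC=2 exec 'MUL D, 8'. After: A=0 B=0 C=4 D=28672 ZF=0 PC=3
Step 10: PC=3 exec 'JMP 2'. After: A=0 B=0 C=4 D=28672 ZF=0 PC=2
Step 11: PC=2 exec 'MUL D, 8'. After: A=0 B=0 C=4 D=229376 ZF=0 PC=3
Step 12: PC=3 exec 'JMP 2'. After: A=0 B=0 C=4 D=229376 ZF=0 PC=2
Step 13: PC=2 exec 'MUL D, 8'. After: A=0 B=0 C=4 D=1835008 ZF=0 PC=3
Step 14: PC=3 exec 'JMP 2'. After: A=0 B=0 C=4 D=1835008 ZF=0 PC=2
Step 15: PC=2 exec 'MUL D, 8'. After: A=0 B=0 C=4 D=14680064 ZF=0 PC=3
After 50 steps: not halted. PC revisits the same instructions with no path to HALT; will never halt.

Answer: no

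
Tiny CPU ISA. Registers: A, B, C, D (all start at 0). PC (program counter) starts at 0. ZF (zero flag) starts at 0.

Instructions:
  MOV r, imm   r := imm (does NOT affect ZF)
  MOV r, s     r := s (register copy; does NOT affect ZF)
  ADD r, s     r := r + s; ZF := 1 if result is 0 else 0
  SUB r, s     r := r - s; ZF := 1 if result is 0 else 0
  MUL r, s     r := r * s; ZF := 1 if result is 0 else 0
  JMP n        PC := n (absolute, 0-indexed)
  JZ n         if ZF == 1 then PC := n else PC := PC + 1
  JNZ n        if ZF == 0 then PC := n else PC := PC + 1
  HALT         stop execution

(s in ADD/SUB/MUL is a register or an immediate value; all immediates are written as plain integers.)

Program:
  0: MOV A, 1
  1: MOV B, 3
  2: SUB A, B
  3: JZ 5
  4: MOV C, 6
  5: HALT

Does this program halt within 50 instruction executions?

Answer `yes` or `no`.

Answer: yes

Derivation:
Step 1: PC=0 exec 'MOV A, 1'. After: A=1 B=0 C=0 D=0 ZF=0 PC=1
Step 2: PC=1 exec 'MOV B, 3'. After: A=1 B=3 C=0 D=0 ZF=0 PC=2
Step 3: PC=2 exec 'SUB A, B'. After: A=-2 B=3 C=0 D=0 ZF=0 PC=3
Step 4: PC=3 exec 'JZ 5'. After: A=-2 B=3 C=0 D=0 ZF=0 PC=4
Step 5: PC=4 exec 'MOV C, 6'. After: A=-2 B=3 C=6 D=0 ZF=0 PC=5
Step 6: PC=5 exec 'HALT'. After: A=-2 B=3 C=6 D=0 ZF=0 PC=5 HALTED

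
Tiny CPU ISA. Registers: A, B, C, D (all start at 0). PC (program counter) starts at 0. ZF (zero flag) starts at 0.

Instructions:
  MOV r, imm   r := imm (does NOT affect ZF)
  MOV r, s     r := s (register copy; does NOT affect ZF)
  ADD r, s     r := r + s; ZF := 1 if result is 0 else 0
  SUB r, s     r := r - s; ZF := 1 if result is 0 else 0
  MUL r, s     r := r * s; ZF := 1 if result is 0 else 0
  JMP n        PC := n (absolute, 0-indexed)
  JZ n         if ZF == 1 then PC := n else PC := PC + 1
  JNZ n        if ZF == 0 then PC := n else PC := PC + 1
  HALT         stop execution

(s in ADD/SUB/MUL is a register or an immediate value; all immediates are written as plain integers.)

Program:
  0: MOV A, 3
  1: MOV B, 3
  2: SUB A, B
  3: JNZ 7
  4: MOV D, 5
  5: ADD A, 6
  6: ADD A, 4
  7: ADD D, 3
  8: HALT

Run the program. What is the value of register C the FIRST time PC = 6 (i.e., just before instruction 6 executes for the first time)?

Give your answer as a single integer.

Step 1: PC=0 exec 'MOV A, 3'. After: A=3 B=0 C=0 D=0 ZF=0 PC=1
Step 2: PC=1 exec 'MOV B, 3'. After: A=3 B=3 C=0 D=0 ZF=0 PC=2
Step 3: PC=2 exec 'SUB A, B'. After: A=0 B=3 C=0 D=0 ZF=1 PC=3
Step 4: PC=3 exec 'JNZ 7'. After: A=0 B=3 C=0 D=0 ZF=1 PC=4
Step 5: PC=4 exec 'MOV D, 5'. After: A=0 B=3 C=0 D=5 ZF=1 PC=5
Step 6: PC=5 exec 'ADD A, 6'. After: A=6 B=3 C=0 D=5 ZF=0 PC=6
First time PC=6: C=0

0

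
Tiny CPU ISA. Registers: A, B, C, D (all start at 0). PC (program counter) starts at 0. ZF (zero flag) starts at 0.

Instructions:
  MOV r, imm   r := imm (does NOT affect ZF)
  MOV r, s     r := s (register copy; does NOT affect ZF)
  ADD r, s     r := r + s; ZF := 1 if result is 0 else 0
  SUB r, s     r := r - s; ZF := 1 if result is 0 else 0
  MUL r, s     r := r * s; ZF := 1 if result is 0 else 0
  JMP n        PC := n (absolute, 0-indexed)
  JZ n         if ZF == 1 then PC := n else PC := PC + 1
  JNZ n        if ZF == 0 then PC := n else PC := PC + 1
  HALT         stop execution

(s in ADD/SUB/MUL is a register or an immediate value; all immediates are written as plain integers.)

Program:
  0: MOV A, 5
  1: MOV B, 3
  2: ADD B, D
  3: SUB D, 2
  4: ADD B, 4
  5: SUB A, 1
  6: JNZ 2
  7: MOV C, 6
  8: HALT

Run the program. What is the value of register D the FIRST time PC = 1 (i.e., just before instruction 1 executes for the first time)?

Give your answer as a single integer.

Step 1: PC=0 exec 'MOV A, 5'. After: A=5 B=0 C=0 D=0 ZF=0 PC=1
First time PC=1: D=0

0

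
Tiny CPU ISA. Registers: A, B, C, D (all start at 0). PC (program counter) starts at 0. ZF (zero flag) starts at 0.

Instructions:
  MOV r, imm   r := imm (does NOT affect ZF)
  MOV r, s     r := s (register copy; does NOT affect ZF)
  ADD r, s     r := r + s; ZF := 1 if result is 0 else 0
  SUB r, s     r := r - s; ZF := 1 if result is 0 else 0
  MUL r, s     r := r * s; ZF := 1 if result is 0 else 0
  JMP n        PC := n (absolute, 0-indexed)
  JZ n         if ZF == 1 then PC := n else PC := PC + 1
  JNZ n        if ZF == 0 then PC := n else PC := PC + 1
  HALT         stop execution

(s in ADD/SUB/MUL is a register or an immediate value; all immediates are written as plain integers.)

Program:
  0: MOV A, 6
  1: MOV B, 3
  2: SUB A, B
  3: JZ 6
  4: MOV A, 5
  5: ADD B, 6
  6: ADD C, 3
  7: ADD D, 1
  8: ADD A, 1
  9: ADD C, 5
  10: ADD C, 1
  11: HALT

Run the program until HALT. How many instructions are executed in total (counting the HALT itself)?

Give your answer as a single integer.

Answer: 12

Derivation:
Step 1: PC=0 exec 'MOV A, 6'. After: A=6 B=0 C=0 D=0 ZF=0 PC=1
Step 2: PC=1 exec 'MOV B, 3'. After: A=6 B=3 C=0 D=0 ZF=0 PC=2
Step 3: PC=2 exec 'SUB A, B'. After: A=3 B=3 C=0 D=0 ZF=0 PC=3
Step 4: PC=3 exec 'JZ 6'. After: A=3 B=3 C=0 D=0 ZF=0 PC=4
Step 5: PC=4 exec 'MOV A, 5'. After: A=5 B=3 C=0 D=0 ZF=0 PC=5
Step 6: PC=5 exec 'ADD B, 6'. After: A=5 B=9 C=0 D=0 ZF=0 PC=6
Step 7: PC=6 exec 'ADD C, 3'. After: A=5 B=9 C=3 D=0 ZF=0 PC=7
Step 8: PC=7 exec 'ADD D, 1'. After: A=5 B=9 C=3 D=1 ZF=0 PC=8
Step 9: PC=8 exec 'ADD A, 1'. After: A=6 B=9 C=3 D=1 ZF=0 PC=9
Step 10: PC=9 exec 'ADD C, 5'. After: A=6 B=9 C=8 D=1 ZF=0 PC=10
Step 11: PC=10 exec 'ADD C, 1'. After: A=6 B=9 C=9 D=1 ZF=0 PC=11
Step 12: PC=11 exec 'HALT'. After: A=6 B=9 C=9 D=1 ZF=0 PC=11 HALTED
Total instructions executed: 12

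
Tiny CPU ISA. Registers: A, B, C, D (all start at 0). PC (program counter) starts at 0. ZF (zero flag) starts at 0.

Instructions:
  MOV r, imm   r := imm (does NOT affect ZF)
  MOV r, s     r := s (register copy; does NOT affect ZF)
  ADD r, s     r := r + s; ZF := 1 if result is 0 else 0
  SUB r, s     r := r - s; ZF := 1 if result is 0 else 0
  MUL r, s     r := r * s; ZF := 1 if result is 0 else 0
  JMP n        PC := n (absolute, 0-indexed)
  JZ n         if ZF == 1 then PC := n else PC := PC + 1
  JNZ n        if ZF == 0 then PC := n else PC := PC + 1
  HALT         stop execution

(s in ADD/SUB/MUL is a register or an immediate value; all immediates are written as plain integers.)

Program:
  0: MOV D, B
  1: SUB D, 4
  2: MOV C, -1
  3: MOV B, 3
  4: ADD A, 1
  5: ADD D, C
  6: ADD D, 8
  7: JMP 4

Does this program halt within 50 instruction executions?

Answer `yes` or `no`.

Answer: no

Derivation:
Step 1: PC=0 exec 'MOV D, B'. After: A=0 B=0 C=0 D=0 ZF=0 PC=1
Step 2: PC=1 exec 'SUB D, 4'. After: A=0 B=0 C=0 D=-4 ZF=0 PC=2
Step 3: PC=2 exec 'MOV C, -1'. After: A=0 B=0 C=-1 D=-4 ZF=0 PC=3
Step 4: PC=3 exec 'MOV B, 3'. After: A=0 B=3 C=-1 D=-4 ZF=0 PC=4
Step 5: PC=4 exec 'ADD A, 1'. After: A=1 B=3 C=-1 D=-4 ZF=0 PC=5
Step 6: PC=5 exec 'ADD D, C'. After: A=1 B=3 C=-1 D=-5 ZF=0 PC=6
Step 7: PC=6 exec 'ADD D, 8'. After: A=1 B=3 C=-1 D=3 ZF=0 PC=7
Step 8: PC=7 exec 'JMP 4'. After: A=1 B=3 C=-1 D=3 ZF=0 PC=4
Step 9: PC=4 exec 'ADD A, 1'. After: A=2 B=3 C=-1 D=3 ZF=0 PC=5
Step 10: PC=5 exec 'ADD D, C'. After: A=2 B=3 C=-1 D=2 ZF=0 PC=6
Step 11: PC=6 exec 'ADD D, 8'. After: A=2 B=3 C=-1 D=10 ZF=0 PC=7
Step 12: PC=7 exec 'JMP 4'. After: A=2 B=3 C=-1 D=10 ZF=0 PC=4
Step 13: PC=4 exec 'ADD A, 1'. After: A=3 B=3 C=-1 D=10 ZF=0 PC=5
Step 14: PC=5 exec 'ADD D, C'. After: A=3 B=3 C=-1 D=9 ZF=0 PC=6
Step 15: PC=6 exec 'ADD D, 8'. After: A=3 B=3 C=-1 D=17 ZF=0 PC=7
After 50 steps: not halted. PC revisits the same instructions with no path to HALT; will never halt.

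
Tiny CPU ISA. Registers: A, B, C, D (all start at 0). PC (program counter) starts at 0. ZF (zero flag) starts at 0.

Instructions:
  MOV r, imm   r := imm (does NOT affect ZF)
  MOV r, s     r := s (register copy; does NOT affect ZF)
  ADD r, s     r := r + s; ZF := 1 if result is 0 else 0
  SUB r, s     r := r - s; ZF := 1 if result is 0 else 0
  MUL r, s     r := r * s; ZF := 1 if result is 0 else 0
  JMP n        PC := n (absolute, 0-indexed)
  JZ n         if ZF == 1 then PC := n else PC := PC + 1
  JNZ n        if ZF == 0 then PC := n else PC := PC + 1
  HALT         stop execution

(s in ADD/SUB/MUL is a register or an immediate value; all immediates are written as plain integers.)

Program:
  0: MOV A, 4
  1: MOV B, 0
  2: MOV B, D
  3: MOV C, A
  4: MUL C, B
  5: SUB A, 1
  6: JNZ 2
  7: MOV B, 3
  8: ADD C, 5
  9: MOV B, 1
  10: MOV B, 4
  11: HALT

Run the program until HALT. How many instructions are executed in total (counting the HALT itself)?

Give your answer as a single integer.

Answer: 27

Derivation:
Step 1: PC=0 exec 'MOV A, 4'. After: A=4 B=0 C=0 D=0 ZF=0 PC=1
Step 2: PC=1 exec 'MOV B, 0'. After: A=4 B=0 C=0 D=0 ZF=0 PC=2
Step 3: PC=2 exec 'MOV B, D'. After: A=4 B=0 C=0 D=0 ZF=0 PC=3
Step 4: PC=3 exec 'MOV C, A'. After: A=4 B=0 C=4 D=0 ZF=0 PC=4
Step 5: PC=4 exec 'MUL C, B'. After: A=4 B=0 C=0 D=0 ZF=1 PC=5
Step 6: PC=5 exec 'SUB A, 1'. After: A=3 B=0 C=0 D=0 ZF=0 PC=6
Step 7: PC=6 exec 'JNZ 2'. After: A=3 B=0 C=0 D=0 ZF=0 PC=2
Step 8: PC=2 exec 'MOV B, D'. After: A=3 B=0 C=0 D=0 ZF=0 PC=3
Step 9: PC=3 exec 'MOV C, A'. After: A=3 B=0 C=3 D=0 ZF=0 PC=4
Step 10: PC=4 exec 'MUL C, B'. After: A=3 B=0 C=0 D=0 ZF=1 PC=5
Step 11: PC=5 exec 'SUB A, 1'. After: A=2 B=0 C=0 D=0 ZF=0 PC=6
Step 12: PC=6 exec 'JNZ 2'. After: A=2 B=0 C=0 D=0 ZF=0 PC=2
Step 13: PC=2 exec 'MOV B, D'. After: A=2 B=0 C=0 D=0 ZF=0 PC=3
Step 14: PC=3 exec 'MOV C, A'. After: A=2 B=0 C=2 D=0 ZF=0 PC=4
Step 15: PC=4 exec 'MUL C, B'. After: A=2 B=0 C=0 D=0 ZF=1 PC=5
Step 16: PC=5 exec 'SUB A, 1'. After: A=1 B=0 C=0 D=0 ZF=0 PC=6
Step 17: PC=6 exec 'JNZ 2'. After: A=1 B=0 C=0 D=0 ZF=0 PC=2
Step 18: PC=2 exec 'MOV B, D'. After: A=1 B=0 C=0 D=0 ZF=0 PC=3
Step 19: PC=3 exec 'MOV C, A'. After: A=1 B=0 C=1 D=0 ZF=0 PC=4
Step 20: PC=4 exec 'MUL C, B'. After: A=1 B=0 C=0 D=0 ZF=1 PC=5
Step 21: PC=5 exec 'SUB A, 1'. After: A=0 B=0 C=0 D=0 ZF=1 PC=6
Step 22: PC=6 exec 'JNZ 2'. After: A=0 B=0 C=0 D=0 ZF=1 PC=7
Step 23: PC=7 exec 'MOV B, 3'. After: A=0 B=3 C=0 D=0 ZF=1 PC=8
Step 24: PC=8 exec 'ADD C, 5'. After: A=0 B=3 C=5 D=0 ZF=0 PC=9
Step 25: PC=9 exec 'MOV B, 1'. After: A=0 B=1 C=5 D=0 ZF=0 PC=10
Step 26: PC=10 exec 'MOV B, 4'. After: A=0 B=4 C=5 D=0 ZF=0 PC=11
Step 27: PC=11 exec 'HALT'. After: A=0 B=4 C=5 D=0 ZF=0 PC=11 HALTED
Total instructions executed: 27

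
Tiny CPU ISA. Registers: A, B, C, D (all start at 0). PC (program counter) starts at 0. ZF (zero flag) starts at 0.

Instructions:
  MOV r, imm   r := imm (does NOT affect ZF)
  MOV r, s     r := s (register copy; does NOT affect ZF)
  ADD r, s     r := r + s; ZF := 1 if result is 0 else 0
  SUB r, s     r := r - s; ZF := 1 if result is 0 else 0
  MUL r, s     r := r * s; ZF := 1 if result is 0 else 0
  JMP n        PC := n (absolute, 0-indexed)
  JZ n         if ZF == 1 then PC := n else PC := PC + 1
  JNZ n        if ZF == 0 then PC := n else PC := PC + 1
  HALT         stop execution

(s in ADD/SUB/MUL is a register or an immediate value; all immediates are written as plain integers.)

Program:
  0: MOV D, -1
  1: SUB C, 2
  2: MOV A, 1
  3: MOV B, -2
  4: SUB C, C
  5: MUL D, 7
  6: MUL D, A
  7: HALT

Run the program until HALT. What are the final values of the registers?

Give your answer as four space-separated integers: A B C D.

Step 1: PC=0 exec 'MOV D, -1'. After: A=0 B=0 C=0 D=-1 ZF=0 PC=1
Step 2: PC=1 exec 'SUB C, 2'. After: A=0 B=0 C=-2 D=-1 ZF=0 PC=2
Step 3: PC=2 exec 'MOV A, 1'. After: A=1 B=0 C=-2 D=-1 ZF=0 PC=3
Step 4: PC=3 exec 'MOV B, -2'. After: A=1 B=-2 C=-2 D=-1 ZF=0 PC=4
Step 5: PC=4 exec 'SUB C, C'. After: A=1 B=-2 C=0 D=-1 ZF=1 PC=5
Step 6: PC=5 exec 'MUL D, 7'. After: A=1 B=-2 C=0 D=-7 ZF=0 PC=6
Step 7: PC=6 exec 'MUL D, A'. After: A=1 B=-2 C=0 D=-7 ZF=0 PC=7
Step 8: PC=7 exec 'HALT'. After: A=1 B=-2 C=0 D=-7 ZF=0 PC=7 HALTED

Answer: 1 -2 0 -7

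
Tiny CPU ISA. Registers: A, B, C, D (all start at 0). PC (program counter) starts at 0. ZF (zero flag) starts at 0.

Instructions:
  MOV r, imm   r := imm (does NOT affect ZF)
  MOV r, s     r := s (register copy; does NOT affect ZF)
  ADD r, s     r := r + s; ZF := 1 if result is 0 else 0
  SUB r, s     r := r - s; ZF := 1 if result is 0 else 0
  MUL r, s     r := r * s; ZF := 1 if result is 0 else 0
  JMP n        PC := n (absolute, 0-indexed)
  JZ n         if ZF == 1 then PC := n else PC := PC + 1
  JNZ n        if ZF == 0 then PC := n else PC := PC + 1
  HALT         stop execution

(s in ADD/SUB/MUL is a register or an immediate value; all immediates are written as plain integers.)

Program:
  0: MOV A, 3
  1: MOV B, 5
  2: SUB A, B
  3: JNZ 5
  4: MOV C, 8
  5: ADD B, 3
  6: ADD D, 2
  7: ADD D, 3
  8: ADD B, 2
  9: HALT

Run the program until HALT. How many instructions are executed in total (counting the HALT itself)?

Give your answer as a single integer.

Step 1: PC=0 exec 'MOV A, 3'. After: A=3 B=0 C=0 D=0 ZF=0 PC=1
Step 2: PC=1 exec 'MOV B, 5'. After: A=3 B=5 C=0 D=0 ZF=0 PC=2
Step 3: PC=2 exec 'SUB A, B'. After: A=-2 B=5 C=0 D=0 ZF=0 PC=3
Step 4: PC=3 exec 'JNZ 5'. After: A=-2 B=5 C=0 D=0 ZF=0 PC=5
Step 5: PC=5 exec 'ADD B, 3'. After: A=-2 B=8 C=0 D=0 ZF=0 PC=6
Step 6: PC=6 exec 'ADD D, 2'. After: A=-2 B=8 C=0 D=2 ZF=0 PC=7
Step 7: PC=7 exec 'ADD D, 3'. After: A=-2 B=8 C=0 D=5 ZF=0 PC=8
Step 8: PC=8 exec 'ADD B, 2'. After: A=-2 B=10 C=0 D=5 ZF=0 PC=9
Step 9: PC=9 exec 'HALT'. After: A=-2 B=10 C=0 D=5 ZF=0 PC=9 HALTED
Total instructions executed: 9

Answer: 9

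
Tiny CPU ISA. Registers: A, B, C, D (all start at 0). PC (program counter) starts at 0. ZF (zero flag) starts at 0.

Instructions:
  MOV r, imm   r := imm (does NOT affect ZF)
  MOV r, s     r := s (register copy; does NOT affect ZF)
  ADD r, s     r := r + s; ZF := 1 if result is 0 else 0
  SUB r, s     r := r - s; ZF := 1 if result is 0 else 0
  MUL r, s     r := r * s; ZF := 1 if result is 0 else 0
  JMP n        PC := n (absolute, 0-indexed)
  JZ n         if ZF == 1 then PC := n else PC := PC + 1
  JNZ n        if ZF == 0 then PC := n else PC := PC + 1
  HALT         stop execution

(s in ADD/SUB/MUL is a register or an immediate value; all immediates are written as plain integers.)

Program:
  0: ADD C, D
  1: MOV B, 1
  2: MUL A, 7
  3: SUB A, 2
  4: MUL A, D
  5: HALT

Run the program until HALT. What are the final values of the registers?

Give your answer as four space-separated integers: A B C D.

Answer: 0 1 0 0

Derivation:
Step 1: PC=0 exec 'ADD C, D'. After: A=0 B=0 C=0 D=0 ZF=1 PC=1
Step 2: PC=1 exec 'MOV B, 1'. After: A=0 B=1 C=0 D=0 ZF=1 PC=2
Step 3: PC=2 exec 'MUL A, 7'. After: A=0 B=1 C=0 D=0 ZF=1 PC=3
Step 4: PC=3 exec 'SUB A, 2'. After: A=-2 B=1 C=0 D=0 ZF=0 PC=4
Step 5: PC=4 exec 'MUL A, D'. After: A=0 B=1 C=0 D=0 ZF=1 PC=5
Step 6: PC=5 exec 'HALT'. After: A=0 B=1 C=0 D=0 ZF=1 PC=5 HALTED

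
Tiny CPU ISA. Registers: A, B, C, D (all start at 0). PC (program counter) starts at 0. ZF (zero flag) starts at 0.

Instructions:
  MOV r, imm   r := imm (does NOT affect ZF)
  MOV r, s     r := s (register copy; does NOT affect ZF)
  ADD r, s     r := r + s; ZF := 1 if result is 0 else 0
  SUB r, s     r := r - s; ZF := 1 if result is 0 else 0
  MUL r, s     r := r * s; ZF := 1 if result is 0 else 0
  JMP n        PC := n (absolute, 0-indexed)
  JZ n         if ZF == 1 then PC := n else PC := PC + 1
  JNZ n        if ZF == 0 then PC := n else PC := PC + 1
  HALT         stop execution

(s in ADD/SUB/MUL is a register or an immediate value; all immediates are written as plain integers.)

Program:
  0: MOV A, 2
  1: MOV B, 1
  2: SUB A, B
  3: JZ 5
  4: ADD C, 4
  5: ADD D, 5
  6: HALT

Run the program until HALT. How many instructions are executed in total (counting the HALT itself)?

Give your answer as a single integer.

Answer: 7

Derivation:
Step 1: PC=0 exec 'MOV A, 2'. After: A=2 B=0 C=0 D=0 ZF=0 PC=1
Step 2: PC=1 exec 'MOV B, 1'. After: A=2 B=1 C=0 D=0 ZF=0 PC=2
Step 3: PC=2 exec 'SUB A, B'. After: A=1 B=1 C=0 D=0 ZF=0 PC=3
Step 4: PC=3 exec 'JZ 5'. After: A=1 B=1 C=0 D=0 ZF=0 PC=4
Step 5: PC=4 exec 'ADD C, 4'. After: A=1 B=1 C=4 D=0 ZF=0 PC=5
Step 6: PC=5 exec 'ADD D, 5'. After: A=1 B=1 C=4 D=5 ZF=0 PC=6
Step 7: PC=6 exec 'HALT'. After: A=1 B=1 C=4 D=5 ZF=0 PC=6 HALTED
Total instructions executed: 7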